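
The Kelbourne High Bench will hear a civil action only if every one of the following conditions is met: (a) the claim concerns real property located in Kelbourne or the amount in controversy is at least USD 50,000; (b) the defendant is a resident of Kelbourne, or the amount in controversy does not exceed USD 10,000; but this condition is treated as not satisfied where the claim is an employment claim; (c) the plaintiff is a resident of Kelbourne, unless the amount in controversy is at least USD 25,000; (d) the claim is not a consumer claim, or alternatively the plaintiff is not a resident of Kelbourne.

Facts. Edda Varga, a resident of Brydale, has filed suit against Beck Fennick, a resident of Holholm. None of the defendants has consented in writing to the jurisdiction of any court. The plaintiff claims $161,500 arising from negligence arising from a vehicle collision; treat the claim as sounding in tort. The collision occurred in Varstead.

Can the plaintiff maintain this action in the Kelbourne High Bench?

The Kelbourne High Bench:
  (a) The amount in controversy is USD 161,500, which meets the $50,000 floor, which satisfies one of the alternatives. Met.
  (b) The defendant resides in Holholm, not Kelbourne; the amount in controversy is $161,500, above the USD 10,000 ceiling — every alternative fails. Not met.
  (c) The plaintiff resides in Brydale, not Kelbourne. The proviso rescues it, though: the amount in controversy is USD 161,500, which meets the $25,000 floor. Met.
  (d) The claim is a tort claim, not a consumer claim, which satisfies one of the alternatives. Met.
  → The court lacks jurisdiction.

No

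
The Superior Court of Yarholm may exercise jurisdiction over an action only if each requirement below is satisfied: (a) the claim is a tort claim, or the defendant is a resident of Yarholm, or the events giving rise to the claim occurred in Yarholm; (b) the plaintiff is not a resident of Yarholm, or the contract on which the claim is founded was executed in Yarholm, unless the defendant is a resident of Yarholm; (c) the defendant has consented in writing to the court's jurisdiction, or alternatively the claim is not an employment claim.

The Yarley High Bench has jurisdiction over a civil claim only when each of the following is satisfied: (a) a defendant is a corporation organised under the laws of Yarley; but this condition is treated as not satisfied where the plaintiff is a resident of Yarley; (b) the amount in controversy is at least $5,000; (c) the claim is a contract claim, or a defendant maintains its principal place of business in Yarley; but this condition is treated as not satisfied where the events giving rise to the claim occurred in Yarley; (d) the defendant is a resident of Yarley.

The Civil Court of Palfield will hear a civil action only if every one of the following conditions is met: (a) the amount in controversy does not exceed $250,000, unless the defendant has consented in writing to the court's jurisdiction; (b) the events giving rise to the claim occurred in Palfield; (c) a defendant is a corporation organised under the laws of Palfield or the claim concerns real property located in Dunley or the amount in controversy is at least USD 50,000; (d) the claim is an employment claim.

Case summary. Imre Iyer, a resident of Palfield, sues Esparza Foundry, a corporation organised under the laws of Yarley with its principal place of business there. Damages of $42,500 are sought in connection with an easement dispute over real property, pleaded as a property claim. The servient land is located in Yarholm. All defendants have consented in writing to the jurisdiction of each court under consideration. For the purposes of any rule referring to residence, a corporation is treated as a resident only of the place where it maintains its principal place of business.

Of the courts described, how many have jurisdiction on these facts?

2

The Superior Court of Yarholm:
  (a) The operative events occurred in Yarholm, which satisfies one of the alternatives. Condition met.
  (b) The plaintiff resides in Palfield, which is not Yarholm, so one alternative holds. Met.
  (c) Every defendant has filed written consent — that alternative is enough. Condition met.
  → All conditions met; jurisdiction exists.
The Yarley High Bench:
  (a) Esparza Foundry is organised under the laws of Yarley. The carve-out does not apply: the plaintiff resides in Palfield, not Yarley. Met.
  (b) The amount in controversy is $42,500, which meets the 5,000 dollars floor. Condition met.
  (c) Esparza Foundry has its principal place of business in Yarley — that alternative is enough. The carve-out does not apply: the operative events occurred in Yarholm, not Yarley. Met.
  (d) The defendant resides in Yarley. Satisfied.
  → All conditions met; jurisdiction exists.
The Civil Court of Palfield:
  (a) The amount in controversy is $42,500, within the 250,000 dollars ceiling. Met.
  (b) The operative events occurred in Yarholm, not Palfield. Fails.
  (c) The corporate defendant(s) are organised in Yarley, not Palfield; the property lies in Yarholm, not Dunley; the amount in controversy is 42,500 dollars, below the USD 50,000 floor — no alternative holds. Condition not met.
  (d) The claim is a property claim, not an employment claim. Not met.
  → At least one condition fails; no jurisdiction.
Courts with jurisdiction: the Superior Court of Yarholm, the Yarley High Bench — 2 in total.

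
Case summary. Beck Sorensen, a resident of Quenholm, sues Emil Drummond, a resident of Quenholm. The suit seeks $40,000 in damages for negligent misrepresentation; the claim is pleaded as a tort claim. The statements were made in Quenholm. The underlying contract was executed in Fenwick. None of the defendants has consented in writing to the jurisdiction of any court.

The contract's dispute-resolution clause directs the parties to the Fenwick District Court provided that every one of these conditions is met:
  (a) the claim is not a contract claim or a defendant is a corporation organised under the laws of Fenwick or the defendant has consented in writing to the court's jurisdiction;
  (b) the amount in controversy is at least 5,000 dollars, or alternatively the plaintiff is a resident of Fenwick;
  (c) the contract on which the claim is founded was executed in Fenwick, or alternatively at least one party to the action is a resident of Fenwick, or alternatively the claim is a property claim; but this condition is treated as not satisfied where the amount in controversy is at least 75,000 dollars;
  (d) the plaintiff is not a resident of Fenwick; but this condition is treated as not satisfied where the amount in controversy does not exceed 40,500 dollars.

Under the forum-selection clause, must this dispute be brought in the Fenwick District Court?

No

The Fenwick District Court:
  (a) The claim is a tort claim, not a contract claim, so one alternative holds. Satisfied.
  (b) The amount in controversy is USD 40,000, which meets the 5,000 dollars floor, which satisfies one of the alternatives. Satisfied.
  (c) The contract was executed in Fenwick, so one alternative holds. The exception is not triggered, since the amount in controversy is $40,000, below the 75,000 dollars floor. Satisfied.
  (d) The plaintiff resides in Quenholm, which is not Fenwick. But the amount in controversy is USD 40,000, within the 40,500 dollars ceiling, triggering the carve-out and defeating this condition. Not satisfied.
  → Forum clause is not triggered.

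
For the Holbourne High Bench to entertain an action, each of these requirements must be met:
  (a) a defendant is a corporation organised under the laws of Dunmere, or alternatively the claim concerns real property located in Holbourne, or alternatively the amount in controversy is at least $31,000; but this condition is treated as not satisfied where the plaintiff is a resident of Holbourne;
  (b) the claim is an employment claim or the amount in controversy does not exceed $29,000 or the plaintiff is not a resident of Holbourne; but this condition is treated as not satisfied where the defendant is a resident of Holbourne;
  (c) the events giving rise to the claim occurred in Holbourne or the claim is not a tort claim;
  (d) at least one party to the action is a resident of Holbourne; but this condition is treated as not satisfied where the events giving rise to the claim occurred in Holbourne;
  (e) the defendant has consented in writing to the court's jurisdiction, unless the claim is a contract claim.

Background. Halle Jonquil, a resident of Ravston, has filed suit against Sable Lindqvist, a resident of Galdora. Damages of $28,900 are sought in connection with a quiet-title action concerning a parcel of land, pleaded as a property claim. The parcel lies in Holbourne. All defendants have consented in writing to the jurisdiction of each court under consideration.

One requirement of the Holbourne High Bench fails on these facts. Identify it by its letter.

The Holbourne High Bench:
  (a) The property lies in Holbourne, which satisfies one of the alternatives. And the carve-out is inapplicable — the plaintiff resides in Ravston, not Holbourne. Met.
  (b) The amount in controversy is 28,900 dollars, within the USD 29,000 ceiling, so this disjunct is met. The carve-out does not apply: the defendant resides in Galdora, not Holbourne. Satisfied.
  (c) The operative events occurred in Holbourne — that alternative is enough. Condition met.
  (d) No party resides in Holbourne. Not satisfied.
  (e) Every defendant has filed written consent. Satisfied.
Only condition (d) fails.

(d)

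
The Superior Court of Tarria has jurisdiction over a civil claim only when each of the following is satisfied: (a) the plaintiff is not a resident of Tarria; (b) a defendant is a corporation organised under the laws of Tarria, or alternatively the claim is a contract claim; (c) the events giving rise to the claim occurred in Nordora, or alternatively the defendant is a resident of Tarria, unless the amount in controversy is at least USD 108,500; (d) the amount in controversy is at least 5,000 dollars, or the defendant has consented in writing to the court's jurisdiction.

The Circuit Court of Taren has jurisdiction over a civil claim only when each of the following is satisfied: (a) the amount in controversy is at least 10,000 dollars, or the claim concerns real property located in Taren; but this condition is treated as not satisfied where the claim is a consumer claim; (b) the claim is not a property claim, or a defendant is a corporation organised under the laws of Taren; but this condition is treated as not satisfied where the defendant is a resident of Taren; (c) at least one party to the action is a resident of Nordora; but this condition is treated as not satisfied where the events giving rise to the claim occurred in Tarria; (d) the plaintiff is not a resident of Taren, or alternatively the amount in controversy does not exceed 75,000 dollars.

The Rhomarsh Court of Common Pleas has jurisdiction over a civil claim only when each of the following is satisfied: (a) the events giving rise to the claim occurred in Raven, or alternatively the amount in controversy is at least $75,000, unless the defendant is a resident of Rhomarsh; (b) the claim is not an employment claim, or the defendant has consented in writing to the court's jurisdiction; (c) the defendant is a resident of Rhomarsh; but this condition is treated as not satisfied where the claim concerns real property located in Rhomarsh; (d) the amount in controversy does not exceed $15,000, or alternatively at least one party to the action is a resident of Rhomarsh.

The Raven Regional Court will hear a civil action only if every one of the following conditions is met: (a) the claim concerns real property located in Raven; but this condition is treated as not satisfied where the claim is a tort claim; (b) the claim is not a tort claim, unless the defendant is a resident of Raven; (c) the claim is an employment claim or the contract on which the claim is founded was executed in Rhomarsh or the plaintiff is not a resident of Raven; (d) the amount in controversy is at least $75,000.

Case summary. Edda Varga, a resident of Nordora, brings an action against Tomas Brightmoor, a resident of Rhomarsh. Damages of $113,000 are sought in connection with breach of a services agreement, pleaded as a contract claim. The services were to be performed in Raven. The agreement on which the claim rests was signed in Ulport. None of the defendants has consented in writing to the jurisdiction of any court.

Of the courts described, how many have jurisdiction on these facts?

The Superior Court of Tarria:
  (a) The plaintiff resides in Nordora, which is not Tarria. Satisfied.
  (b) The claim is a contract claim, so one alternative holds. Met.
  (c) The operative events occurred in Raven, not Nordora; the defendant resides in Rhomarsh, not Tarria — no alternative holds. But the amount in controversy is USD 113,000, which meets the USD 108,500 floor, and the 'unless' clause therefore excuses the requirement. Satisfied.
  (d) The amount in controversy is $113,000, which meets the $5,000 floor, so one alternative holds. Met.
  → The court has jurisdiction.
The Circuit Court of Taren:
  (a) The amount in controversy is $113,000, which meets the $10,000 floor, which satisfies one of the alternatives. The carve-out does not apply: the claim is a contract claim, not a consumer claim. Satisfied.
  (b) The claim is a contract claim, not a property claim, which satisfies one of the alternatives. The carve-out does not apply: the defendant resides in Rhomarsh, not Taren. Satisfied.
  (c) Edda Varga resides in Nordora. The carve-out does not apply: the operative events occurred in Raven, not Tarria. Met.
  (d) The plaintiff resides in Nordora, which is not Taren, which satisfies one of the alternatives. Satisfied.
  → The court has jurisdiction.
The Rhomarsh Court of Common Pleas:
  (a) The operative events occurred in Raven, so one alternative holds. Satisfied.
  (b) The claim is a contract claim, not an employment claim, so this disjunct is met. Met.
  (c) The defendant resides in Rhomarsh. The exception is not triggered, since the claim does not concern real property. Condition met.
  (d) Tomas Brightmoor resides in Rhomarsh, which satisfies one of the alternatives. Satisfied.
  → Jurisdiction lies.
The Raven Regional Court:
  (a) The claim does not concern real property. Not met.
  (b) The claim is a contract claim, not a tort claim. Met.
  (c) The plaintiff resides in Nordora, which is not Raven, which satisfies one of the alternatives. Satisfied.
  (d) The amount in controversy is $113,000, which meets the USD 75,000 floor. Met.
  → At least one condition fails; no jurisdiction.
Courts with jurisdiction: the Superior Court of Tarria, the Circuit Court of Taren, the Rhomarsh Court of Common Pleas — 3 in total.

3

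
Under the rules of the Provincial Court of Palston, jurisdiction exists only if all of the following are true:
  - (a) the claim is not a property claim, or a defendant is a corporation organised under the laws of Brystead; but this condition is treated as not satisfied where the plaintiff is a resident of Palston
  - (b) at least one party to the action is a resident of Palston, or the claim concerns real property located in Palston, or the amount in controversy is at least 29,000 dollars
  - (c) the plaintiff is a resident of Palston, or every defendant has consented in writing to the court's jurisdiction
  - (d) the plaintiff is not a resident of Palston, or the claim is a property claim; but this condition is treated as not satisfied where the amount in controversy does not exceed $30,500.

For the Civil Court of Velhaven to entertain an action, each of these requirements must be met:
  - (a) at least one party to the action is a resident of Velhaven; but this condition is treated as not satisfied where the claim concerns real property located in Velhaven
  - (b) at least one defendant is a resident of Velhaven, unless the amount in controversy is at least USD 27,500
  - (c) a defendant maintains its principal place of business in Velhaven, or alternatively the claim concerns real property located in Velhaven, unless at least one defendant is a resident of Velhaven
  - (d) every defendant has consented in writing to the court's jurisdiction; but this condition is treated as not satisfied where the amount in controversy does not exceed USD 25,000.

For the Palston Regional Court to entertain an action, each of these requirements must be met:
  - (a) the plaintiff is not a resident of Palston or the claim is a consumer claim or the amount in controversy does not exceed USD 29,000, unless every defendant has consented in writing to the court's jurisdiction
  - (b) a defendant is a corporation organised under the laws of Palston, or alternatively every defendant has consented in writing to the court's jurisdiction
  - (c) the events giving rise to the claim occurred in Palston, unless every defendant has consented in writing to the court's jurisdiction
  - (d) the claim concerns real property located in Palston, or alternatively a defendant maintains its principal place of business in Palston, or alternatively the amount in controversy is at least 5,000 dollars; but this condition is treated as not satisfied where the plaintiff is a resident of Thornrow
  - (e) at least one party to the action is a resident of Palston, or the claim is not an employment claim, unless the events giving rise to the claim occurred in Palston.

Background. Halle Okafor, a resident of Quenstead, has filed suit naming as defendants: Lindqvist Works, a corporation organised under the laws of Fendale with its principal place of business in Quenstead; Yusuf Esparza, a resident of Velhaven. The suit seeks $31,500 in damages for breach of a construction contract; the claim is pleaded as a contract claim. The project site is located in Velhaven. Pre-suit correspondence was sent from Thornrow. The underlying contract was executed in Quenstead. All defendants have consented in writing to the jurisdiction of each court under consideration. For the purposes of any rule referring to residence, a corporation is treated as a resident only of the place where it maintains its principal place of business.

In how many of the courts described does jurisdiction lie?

3

The Provincial Court of Palston:
  (a) The claim is a contract claim, not a property claim, so one alternative holds. The carve-out does not apply: the plaintiff resides in Quenstead, not Palston. Condition met.
  (b) The amount in controversy is USD 31,500, which meets the $29,000 floor, which satisfies one of the alternatives. Met.
  (c) Every defendant has filed written consent, so one alternative holds. Satisfied.
  (d) The plaintiff resides in Quenstead, which is not Palston — that alternative is enough. The exception is not triggered, since the amount in controversy is $31,500, above the $30,500 ceiling. Condition met.
  → Jurisdiction lies.
The Civil Court of Velhaven:
  (a) Yusuf Esparza resides in Velhaven. The carve-out does not apply: the claim does not concern real property. Satisfied.
  (b) Yusuf Esparza resides in Velhaven. Met.
  (c) The corporate defendant(s) have their principal place of business in Quenstead, not Velhaven; the claim does not concern real property — every alternative fails. However, Yusuf Esparza resides in Velhaven, so the 'unless' proviso supplies this condition. Met.
  (d) Every defendant has filed written consent. And the carve-out is inapplicable — the amount in controversy is USD 31,500, above the 25,000 dollars ceiling. Met.
  → Jurisdiction lies.
The Palston Regional Court:
  (a) The plaintiff resides in Quenstead, which is not Palston — that alternative is enough. Met.
  (b) Every defendant has filed written consent, so one alternative holds. Satisfied.
  (c) The operative events occurred in Velhaven, not Palston. But every defendant has filed written consent, and the 'unless' clause therefore excuses the requirement. Condition met.
  (d) The amount in controversy is $31,500, which meets the 5,000 dollars floor, so one alternative holds. The exception is not triggered, since the plaintiff resides in Quenstead, not Thornrow. Met.
  (e) The claim is a contract claim, not an employment claim, so one alternative holds. Satisfied.
  → All conditions met; jurisdiction exists.
Courts with jurisdiction: the Provincial Court of Palston, the Civil Court of Velhaven, the Palston Regional Court — 3 in total.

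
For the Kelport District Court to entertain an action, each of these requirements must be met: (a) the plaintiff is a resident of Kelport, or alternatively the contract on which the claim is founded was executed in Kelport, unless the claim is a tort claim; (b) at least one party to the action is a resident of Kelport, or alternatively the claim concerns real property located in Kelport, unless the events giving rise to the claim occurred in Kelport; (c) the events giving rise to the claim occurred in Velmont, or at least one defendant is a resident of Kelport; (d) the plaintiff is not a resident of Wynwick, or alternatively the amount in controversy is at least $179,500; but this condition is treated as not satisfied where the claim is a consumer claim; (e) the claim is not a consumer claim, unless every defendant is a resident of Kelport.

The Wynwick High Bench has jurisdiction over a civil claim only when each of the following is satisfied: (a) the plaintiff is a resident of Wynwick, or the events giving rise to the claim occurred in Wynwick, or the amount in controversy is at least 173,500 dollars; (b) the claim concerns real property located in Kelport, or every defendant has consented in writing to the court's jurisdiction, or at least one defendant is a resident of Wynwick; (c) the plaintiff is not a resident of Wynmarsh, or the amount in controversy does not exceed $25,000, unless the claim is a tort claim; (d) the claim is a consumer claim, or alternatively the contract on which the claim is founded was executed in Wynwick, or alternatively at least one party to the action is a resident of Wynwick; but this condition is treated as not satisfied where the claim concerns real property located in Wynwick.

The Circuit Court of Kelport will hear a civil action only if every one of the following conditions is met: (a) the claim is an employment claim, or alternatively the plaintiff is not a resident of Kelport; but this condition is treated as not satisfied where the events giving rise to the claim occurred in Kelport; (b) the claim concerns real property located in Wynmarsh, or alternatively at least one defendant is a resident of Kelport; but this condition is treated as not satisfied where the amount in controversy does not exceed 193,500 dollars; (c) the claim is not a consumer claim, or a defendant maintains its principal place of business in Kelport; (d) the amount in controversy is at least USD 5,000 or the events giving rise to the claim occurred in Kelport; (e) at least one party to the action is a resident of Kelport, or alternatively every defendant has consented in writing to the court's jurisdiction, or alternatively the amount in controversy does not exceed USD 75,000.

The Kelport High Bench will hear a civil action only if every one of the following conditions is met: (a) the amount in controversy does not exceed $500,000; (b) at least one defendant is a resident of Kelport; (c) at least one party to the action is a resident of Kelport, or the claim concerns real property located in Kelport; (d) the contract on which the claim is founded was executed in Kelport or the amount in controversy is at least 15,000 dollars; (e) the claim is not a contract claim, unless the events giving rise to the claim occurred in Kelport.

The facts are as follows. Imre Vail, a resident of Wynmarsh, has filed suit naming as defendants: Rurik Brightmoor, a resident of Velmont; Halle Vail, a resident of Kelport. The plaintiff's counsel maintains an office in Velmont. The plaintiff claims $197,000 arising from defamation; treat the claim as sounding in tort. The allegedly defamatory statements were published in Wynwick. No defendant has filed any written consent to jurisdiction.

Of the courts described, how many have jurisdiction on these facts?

The Kelport District Court:
  (a) The plaintiff resides in Wynmarsh, not Kelport; no contract (and hence no place of execution) is alleged — none of the alternatives is met. The proviso rescues it, though: the claim is a tort claim. Satisfied.
  (b) Halle Vail resides in Kelport, which satisfies one of the alternatives. Condition met.
  (c) Halle Vail resides in Kelport, so one alternative holds. Condition met.
  (d) The plaintiff resides in Wynmarsh, which is not Wynwick, so one alternative holds. The exception is not triggered, since the claim is a tort claim, not a consumer claim. Condition met.
  (e) The claim is a tort claim, not a consumer claim. Satisfied.
  → Every requirement is satisfied — jurisdiction.
The Wynwick High Bench:
  (a) The operative events occurred in Wynwick, so this disjunct is met. Condition met.
  (b) The claim does not concern real property; no such written consent has been filed; no defendant resides in Wynwick (they reside in Velmont, Kelport) — none of the alternatives is met. Condition not met.
  (c) The plaintiff resides in Wynmarsh; the amount in controversy is $197,000, above the $25,000 ceiling — none of the alternatives is met. However, the claim is a tort claim, so the 'unless' proviso supplies this condition. Satisfied.
  (d) The claim is a tort claim, not a consumer claim; no contract (and hence no place of execution) is alleged; no party resides in Wynwick — no alternative holds. Not satisfied.
  → Not every requirement is met — no jurisdiction.
The Circuit Court of Kelport:
  (a) The plaintiff resides in Wynmarsh, which is not Kelport — that alternative is enough. And the carve-out is inapplicable — the operative events occurred in Wynwick, not Kelport. Met.
  (b) Halle Vail resides in Kelport — that alternative is enough. The exception is not triggered, since the amount in controversy is $197,000, above the $193,500 ceiling. Met.
  (c) The claim is a tort claim, not a consumer claim — that alternative is enough. Condition met.
  (d) The amount in controversy is $197,000, which meets the USD 5,000 floor — that alternative is enough. Condition met.
  (e) Halle Vail resides in Kelport — that alternative is enough. Condition met.
  → The court has jurisdiction.
The Kelport High Bench:
  (a) The amount in controversy is 197,000 dollars, within the 500,000 dollars ceiling. Satisfied.
  (b) Halle Vail resides in Kelport. Satisfied.
  (c) Halle Vail resides in Kelport — that alternative is enough. Met.
  (d) The amount in controversy is 197,000 dollars, which meets the USD 15,000 floor, so this disjunct is met. Condition met.
  (e) The claim is a tort claim, not a contract claim. Met.
  → All conditions met; jurisdiction exists.
Courts with jurisdiction: the Kelport District Court, the Circuit Court of Kelport, the Kelport High Bench — 3 in total.

3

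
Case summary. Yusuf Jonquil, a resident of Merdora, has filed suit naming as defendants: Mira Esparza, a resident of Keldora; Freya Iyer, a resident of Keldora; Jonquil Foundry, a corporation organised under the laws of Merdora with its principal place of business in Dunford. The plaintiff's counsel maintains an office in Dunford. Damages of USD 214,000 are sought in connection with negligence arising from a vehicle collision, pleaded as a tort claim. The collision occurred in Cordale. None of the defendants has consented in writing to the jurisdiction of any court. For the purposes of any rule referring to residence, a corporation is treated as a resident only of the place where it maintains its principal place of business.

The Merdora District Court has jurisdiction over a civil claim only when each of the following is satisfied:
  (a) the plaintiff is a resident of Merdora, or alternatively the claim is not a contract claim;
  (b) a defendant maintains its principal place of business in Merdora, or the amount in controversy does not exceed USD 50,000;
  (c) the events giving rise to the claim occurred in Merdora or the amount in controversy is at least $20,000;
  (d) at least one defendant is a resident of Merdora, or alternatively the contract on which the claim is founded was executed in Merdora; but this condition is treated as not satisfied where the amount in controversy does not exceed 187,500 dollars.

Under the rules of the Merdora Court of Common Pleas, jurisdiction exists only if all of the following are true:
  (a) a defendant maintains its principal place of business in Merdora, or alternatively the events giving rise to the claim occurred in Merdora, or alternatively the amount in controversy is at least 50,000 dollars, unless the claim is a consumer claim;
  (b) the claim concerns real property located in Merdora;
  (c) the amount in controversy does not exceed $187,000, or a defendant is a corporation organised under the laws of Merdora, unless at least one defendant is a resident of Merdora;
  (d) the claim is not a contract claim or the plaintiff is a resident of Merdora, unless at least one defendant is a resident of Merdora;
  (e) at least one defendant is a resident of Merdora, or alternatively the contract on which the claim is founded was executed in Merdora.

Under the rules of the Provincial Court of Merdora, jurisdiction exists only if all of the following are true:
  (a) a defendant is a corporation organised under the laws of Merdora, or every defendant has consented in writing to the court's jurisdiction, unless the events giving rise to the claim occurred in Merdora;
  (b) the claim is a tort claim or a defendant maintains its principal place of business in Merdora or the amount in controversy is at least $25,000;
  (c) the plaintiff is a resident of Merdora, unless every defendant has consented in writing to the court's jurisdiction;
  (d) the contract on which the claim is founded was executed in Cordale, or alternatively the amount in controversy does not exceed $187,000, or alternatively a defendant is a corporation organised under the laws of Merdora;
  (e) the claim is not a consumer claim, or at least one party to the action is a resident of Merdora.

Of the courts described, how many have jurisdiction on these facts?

1

The Merdora District Court:
  (a) The plaintiff resides in Merdora, so one alternative holds. Condition met.
  (b) The corporate defendant(s) have their principal place of business in Dunford, not Merdora; the amount in controversy is $214,000, above the 50,000 dollars ceiling — none of the alternatives is met. Fails.
  (c) The amount in controversy is $214,000, which meets the $20,000 floor, which satisfies one of the alternatives. Met.
  (d) No defendant resides in Merdora (they reside in Keldora, Keldora, Dunford); no contract (and hence no place of execution) is alleged — none of the alternatives is met. Not satisfied.
  → At least one condition fails; no jurisdiction.
The Merdora Court of Common Pleas:
  (a) The amount in controversy is $214,000, which meets the 50,000 dollars floor — that alternative is enough. Satisfied.
  (b) The claim does not concern real property. Condition not met.
  (c) Jonquil Foundry is organised under the laws of Merdora — that alternative is enough. Met.
  (d) The claim is a tort claim, not a contract claim, which satisfies one of the alternatives. Met.
  (e) No defendant resides in Merdora (they reside in Keldora, Keldora, Dunford); no contract (and hence no place of execution) is alleged — no alternative holds. Fails.
  → Not every requirement is met — no jurisdiction.
The Provincial Court of Merdora:
  (a) Jonquil Foundry is organised under the laws of Merdora, so one alternative holds. Met.
  (b) The claim is a tort claim, so this disjunct is met. Met.
  (c) The plaintiff resides in Merdora. Condition met.
  (d) Jonquil Foundry is organised under the laws of Merdora, which satisfies one of the alternatives. Satisfied.
  (e) The claim is a tort claim, not a consumer claim, which satisfies one of the alternatives. Condition met.
  → The court has jurisdiction.
Courts with jurisdiction: the Provincial Court of Merdora — 1 in total.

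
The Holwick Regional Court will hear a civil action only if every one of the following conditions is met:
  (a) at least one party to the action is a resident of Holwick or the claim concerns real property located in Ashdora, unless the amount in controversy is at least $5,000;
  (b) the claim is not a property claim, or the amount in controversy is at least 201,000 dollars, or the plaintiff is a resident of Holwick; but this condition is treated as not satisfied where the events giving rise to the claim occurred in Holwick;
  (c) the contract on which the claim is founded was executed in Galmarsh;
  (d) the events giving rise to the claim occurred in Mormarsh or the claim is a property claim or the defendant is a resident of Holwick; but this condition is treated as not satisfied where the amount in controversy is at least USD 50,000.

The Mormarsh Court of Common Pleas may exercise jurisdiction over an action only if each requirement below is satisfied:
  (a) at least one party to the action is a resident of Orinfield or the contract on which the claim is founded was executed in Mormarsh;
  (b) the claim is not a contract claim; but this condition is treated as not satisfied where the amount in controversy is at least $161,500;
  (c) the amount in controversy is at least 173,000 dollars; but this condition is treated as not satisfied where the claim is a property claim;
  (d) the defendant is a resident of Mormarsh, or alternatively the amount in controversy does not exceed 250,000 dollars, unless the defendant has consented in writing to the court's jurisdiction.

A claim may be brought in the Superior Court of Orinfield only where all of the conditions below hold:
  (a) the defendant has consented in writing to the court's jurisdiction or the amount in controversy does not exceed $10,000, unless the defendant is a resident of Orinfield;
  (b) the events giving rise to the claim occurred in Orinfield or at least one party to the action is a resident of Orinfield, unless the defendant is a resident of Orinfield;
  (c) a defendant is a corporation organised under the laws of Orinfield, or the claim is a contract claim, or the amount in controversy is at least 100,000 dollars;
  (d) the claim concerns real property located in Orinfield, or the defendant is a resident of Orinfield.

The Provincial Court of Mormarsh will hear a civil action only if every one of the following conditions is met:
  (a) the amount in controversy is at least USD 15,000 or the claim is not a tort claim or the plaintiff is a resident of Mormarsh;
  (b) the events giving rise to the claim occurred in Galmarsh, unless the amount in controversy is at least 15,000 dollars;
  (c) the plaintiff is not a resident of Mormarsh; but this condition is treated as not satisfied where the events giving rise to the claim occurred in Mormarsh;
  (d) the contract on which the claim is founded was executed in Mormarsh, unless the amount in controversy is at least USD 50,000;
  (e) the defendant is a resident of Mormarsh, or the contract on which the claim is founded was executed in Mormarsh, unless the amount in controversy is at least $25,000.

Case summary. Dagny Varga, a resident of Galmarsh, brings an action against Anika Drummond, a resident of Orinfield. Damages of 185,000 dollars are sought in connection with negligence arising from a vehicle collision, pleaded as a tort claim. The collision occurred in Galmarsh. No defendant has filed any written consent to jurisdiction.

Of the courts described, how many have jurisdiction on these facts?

The Holwick Regional Court:
  (a) No party resides in Holwick; the claim does not concern real property — none of the alternatives is met. But the amount in controversy is 185,000 dollars, which meets the USD 5,000 floor, and the 'unless' clause therefore excuses the requirement. Met.
  (b) The claim is a tort claim, not a property claim, which satisfies one of the alternatives. The carve-out does not apply: the operative events occurred in Galmarsh, not Holwick. Satisfied.
  (c) No contract (and hence no place of execution) is alleged. Not satisfied.
  (d) The operative events occurred in Galmarsh, not Mormarsh; the claim is a tort claim, not a property claim; the defendant resides in Orinfield, not Holwick — none of the alternatives is met. Condition not met.
  → The court lacks jurisdiction.
The Mormarsh Court of Common Pleas:
  (a) Anika Drummond resides in Orinfield — that alternative is enough. Met.
  (b) The claim is a tort claim, not a contract claim. But the carve-out bites: the amount in controversy is USD 185,000, which meets the 161,500 dollars floor. Fails.
  (c) The amount in controversy is 185,000 dollars, which meets the $173,000 floor. The exception is not triggered, since the claim is a tort claim, not a property claim. Satisfied.
  (d) The amount in controversy is $185,000, within the 250,000 dollars ceiling, so one alternative holds. Satisfied.
  → At least one condition fails; no jurisdiction.
The Superior Court of Orinfield:
  (a) No such written consent has been filed; the amount in controversy is USD 185,000, above the USD 10,000 ceiling — no alternative holds. But the defendant resides in Orinfield, and the 'unless' clause therefore excuses the requirement. Satisfied.
  (b) Anika Drummond resides in Orinfield, so this disjunct is met. Satisfied.
  (c) The amount in controversy is 185,000 dollars, which meets the USD 100,000 floor, which satisfies one of the alternatives. Satisfied.
  (d) The defendant resides in Orinfield, so one alternative holds. Satisfied.
  → Jurisdiction lies.
The Provincial Court of Mormarsh:
  (a) The amount in controversy is USD 185,000, which meets the USD 15,000 floor, so this disjunct is met. Condition met.
  (b) The operative events occurred in Galmarsh. Met.
  (c) The plaintiff resides in Galmarsh, which is not Mormarsh. And the carve-out is inapplicable — the operative events occurred in Galmarsh, not Mormarsh. Condition met.
  (d) No contract (and hence no place of execution) is alleged. The proviso rescues it, though: the amount in controversy is USD 185,000, which meets the 50,000 dollars floor. Met.
  (e) The defendant resides in Orinfield, not Mormarsh; no contract (and hence no place of execution) is alleged — none of the alternatives is met. However, the amount in controversy is $185,000, which meets the $25,000 floor, so the 'unless' proviso supplies this condition. Satisfied.
  → The court has jurisdiction.
Courts with jurisdiction: the Superior Court of Orinfield, the Provincial Court of Mormarsh — 2 in total.

2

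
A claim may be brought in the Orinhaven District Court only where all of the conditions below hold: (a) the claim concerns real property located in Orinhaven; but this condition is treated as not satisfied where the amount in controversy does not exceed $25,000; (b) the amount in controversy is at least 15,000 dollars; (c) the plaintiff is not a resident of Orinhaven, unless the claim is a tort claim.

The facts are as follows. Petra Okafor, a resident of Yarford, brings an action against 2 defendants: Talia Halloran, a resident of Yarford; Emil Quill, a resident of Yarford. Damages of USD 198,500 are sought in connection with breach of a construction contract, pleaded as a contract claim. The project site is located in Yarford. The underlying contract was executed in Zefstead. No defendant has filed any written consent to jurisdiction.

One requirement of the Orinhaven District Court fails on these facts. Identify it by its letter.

(a)

The Orinhaven District Court:
  (a) The claim does not concern real property. Not met.
  (b) The amount in controversy is USD 198,500, which meets the USD 15,000 floor. Condition met.
  (c) The plaintiff resides in Yarford, which is not Orinhaven. Satisfied.
Only condition (a) fails.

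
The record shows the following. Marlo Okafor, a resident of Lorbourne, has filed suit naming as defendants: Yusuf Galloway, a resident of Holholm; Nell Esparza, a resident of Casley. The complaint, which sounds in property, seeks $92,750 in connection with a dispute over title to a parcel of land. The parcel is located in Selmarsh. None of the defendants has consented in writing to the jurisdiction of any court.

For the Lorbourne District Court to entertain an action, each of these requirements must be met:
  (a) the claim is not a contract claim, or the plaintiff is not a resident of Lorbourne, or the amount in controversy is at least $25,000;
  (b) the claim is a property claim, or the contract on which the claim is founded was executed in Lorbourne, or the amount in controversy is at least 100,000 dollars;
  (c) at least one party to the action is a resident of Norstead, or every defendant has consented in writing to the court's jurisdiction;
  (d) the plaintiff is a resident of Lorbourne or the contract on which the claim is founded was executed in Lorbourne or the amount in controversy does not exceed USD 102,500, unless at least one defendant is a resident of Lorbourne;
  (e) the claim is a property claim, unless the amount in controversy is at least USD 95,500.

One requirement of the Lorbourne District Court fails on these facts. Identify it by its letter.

The Lorbourne District Court:
  (a) The claim is a property claim, not a contract claim, so one alternative holds. Satisfied.
  (b) The claim is a property claim, so this disjunct is met. Met.
  (c) No party resides in Norstead; no such written consent has been filed — none of the alternatives is met. Not satisfied.
  (d) The plaintiff resides in Lorbourne — that alternative is enough. Met.
  (e) The claim is a property claim. Met.
Only condition (c) fails.

(c)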